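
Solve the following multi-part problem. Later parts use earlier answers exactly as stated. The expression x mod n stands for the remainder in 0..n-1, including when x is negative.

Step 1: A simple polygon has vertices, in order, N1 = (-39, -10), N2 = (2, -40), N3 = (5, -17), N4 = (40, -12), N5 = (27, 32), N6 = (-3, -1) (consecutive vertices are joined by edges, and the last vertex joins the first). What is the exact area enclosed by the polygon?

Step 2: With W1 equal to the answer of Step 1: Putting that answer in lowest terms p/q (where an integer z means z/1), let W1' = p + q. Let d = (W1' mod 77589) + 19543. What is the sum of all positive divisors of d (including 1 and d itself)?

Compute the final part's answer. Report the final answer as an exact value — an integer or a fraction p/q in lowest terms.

Step 1: cross terms: (-39*-40 - 2*-10)=1580, (2*-17 - 5*-40)=166, (5*-12 - 40*-17)=620, (40*32 - 27*-12)=1604, (27*-1 - -3*32)=69, (-3*-10 - -39*-1)=-9; twice the area = |4030| = 4030; area = 2015; answer 2015
Step 2: W1 = 2015; threaded value p + q = 2016; d = 21559; 21559 is prime, so its only divisors are 1 and 21559; sigma = 1 + 21559 = 21560; answer 21560

21560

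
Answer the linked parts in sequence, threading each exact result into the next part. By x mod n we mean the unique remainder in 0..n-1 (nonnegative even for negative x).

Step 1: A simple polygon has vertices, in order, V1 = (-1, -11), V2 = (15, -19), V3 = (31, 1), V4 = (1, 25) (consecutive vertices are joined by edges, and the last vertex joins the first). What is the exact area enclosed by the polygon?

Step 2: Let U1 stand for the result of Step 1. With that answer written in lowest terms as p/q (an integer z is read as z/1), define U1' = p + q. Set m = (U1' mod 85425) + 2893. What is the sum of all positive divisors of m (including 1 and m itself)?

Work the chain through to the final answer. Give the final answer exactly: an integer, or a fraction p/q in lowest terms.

Step 1: cross terms: (-1*-19 - 15*-11)=184, (15*1 - 31*-19)=604, (31*25 - 1*1)=774, (1*-11 - -1*25)=14; twice the area = |1576| = 1576; area = 788; answer 788
Step 2: U1 = 788; threaded value p + q = 789; m = 3682; 3682 = 2 * 7 * 263; sigma = (1 + 2) * (1 + 7) * (1 + 263) = 3 * 8 * 264 = 6336; answer 6336

6336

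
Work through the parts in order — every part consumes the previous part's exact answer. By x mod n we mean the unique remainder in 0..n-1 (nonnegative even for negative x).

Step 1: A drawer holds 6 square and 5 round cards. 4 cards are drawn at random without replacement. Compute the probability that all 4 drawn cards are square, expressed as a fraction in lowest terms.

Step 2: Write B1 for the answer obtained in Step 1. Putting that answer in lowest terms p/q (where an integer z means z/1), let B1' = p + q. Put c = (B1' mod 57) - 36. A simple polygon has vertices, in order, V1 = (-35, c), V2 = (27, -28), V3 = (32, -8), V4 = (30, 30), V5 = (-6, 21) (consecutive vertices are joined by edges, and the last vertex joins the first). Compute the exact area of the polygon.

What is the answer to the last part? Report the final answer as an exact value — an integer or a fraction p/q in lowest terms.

Step 1: total draws C(11,4) = 330; favorable C(6,4) = 15; P = 1/22; answer 1/22
Step 2: B1 = 1/22; threaded value p + q = 23; c = -13; cross terms: (-35*-28 - 27*-13)=1331, (27*-8 - 32*-28)=680, (32*30 - 30*-8)=1200, (30*21 - -6*30)=810, (-6*-13 - -35*21)=813; twice the area = |4834| = 4834; area = 2417; answer 2417

2417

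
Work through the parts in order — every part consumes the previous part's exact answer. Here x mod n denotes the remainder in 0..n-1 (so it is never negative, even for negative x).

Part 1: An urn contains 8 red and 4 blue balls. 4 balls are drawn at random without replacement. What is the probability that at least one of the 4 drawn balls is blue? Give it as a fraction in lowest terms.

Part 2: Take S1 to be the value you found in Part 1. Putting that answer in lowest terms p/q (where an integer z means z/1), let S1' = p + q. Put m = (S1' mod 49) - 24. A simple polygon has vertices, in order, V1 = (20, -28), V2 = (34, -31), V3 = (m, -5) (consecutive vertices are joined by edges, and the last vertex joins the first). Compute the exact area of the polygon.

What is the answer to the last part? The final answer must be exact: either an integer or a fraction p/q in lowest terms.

Part 1: total draws C(12,4) = 495; complement C(8,4) = 70; favorable 495 - 70 = 425; P = 85/99; answer 85/99
Part 2: S1 = 85/99; threaded value p + q = 184; m = 13; cross terms: (20*-31 - 34*-28)=332, (34*-5 - 13*-31)=233, (13*-28 - 20*-5)=-264; twice the area = |301| = 301; area = 301/2; answer 301/2

301/2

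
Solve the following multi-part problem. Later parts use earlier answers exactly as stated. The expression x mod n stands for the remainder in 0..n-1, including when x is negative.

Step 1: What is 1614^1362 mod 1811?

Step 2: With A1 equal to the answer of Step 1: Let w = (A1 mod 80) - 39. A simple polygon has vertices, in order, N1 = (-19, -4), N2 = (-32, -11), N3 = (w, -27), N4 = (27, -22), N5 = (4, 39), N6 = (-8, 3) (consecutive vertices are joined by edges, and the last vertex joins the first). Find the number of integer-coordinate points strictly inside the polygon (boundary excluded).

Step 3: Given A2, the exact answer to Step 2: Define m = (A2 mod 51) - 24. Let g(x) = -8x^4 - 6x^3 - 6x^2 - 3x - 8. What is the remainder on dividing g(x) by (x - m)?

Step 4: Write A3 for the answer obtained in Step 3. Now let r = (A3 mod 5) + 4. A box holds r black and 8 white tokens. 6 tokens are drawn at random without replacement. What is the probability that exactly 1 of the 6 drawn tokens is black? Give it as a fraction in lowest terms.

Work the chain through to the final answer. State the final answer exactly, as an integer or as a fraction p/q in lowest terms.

8/143

Step 1: squarings mod 1811: 1614^1=1614, 1614^2=778, 1614^4=410, 1614^8=1488, 1614^16=1102, 1614^32=1034, 1614^64=666, 1614^128=1672, 1614^256=1211, 1614^512=1422, 1614^1024=1008; 1614^1362 = 1614^2 * 1614^16 * 1614^64 * 1614^256 * 1614^1024 = 1651 (mod 1811); answer 1651
Step 2: A1 = 1651; w = 12; cross terms: (-19*-11 - -32*-4)=81, (-32*-27 - 12*-11)=996, (12*-22 - 27*-27)=465, (27*39 - 4*-22)=1141, (4*3 - -8*39)=324, (-8*-4 - -19*3)=89; twice the area = |3096| = 3096; area = 1548; boundary points = 1 + 4 + 5 + 1 + 12 + 1 = 24; strictly interior points = area - boundary/2 + 1 = 1537; answer 1537
Step 3: A2 = 1537; m = -17; remainder = value at the root: -8*(-17)^4 - 6*(-17)^3 - 6*(-17)^2 - 3*(-17)^1 - 8 = (-668168) + (29478) + (-1734) + (51) + (-8) = -640381; answer -640381
Step 4: A3 = -640381; r = 8; total draws C(16,6) = 8008; favorable C(8,1)*C(8,5) = 448; P = 8/143; answer 8/143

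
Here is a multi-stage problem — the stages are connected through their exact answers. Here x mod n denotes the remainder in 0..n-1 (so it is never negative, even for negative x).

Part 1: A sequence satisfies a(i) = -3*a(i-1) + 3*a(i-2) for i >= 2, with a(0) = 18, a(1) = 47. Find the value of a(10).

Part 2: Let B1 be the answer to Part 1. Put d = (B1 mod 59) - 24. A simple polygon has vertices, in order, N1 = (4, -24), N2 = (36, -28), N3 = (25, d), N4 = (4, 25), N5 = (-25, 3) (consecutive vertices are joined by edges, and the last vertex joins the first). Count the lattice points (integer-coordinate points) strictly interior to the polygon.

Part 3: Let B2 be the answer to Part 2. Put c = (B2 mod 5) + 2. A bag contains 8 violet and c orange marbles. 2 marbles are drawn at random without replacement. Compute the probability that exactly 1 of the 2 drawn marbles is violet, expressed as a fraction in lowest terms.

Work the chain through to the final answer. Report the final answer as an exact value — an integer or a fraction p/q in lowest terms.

Part 1: a(2) = -3*(47) + 3*(18) = -87; iterating: a(2)=-87, a(3)=402, a(4)=-1467, a(5)=5607, a(6)=-21222, a(7)=80487, a(8)=-305127, a(9)=1156842, a(10)=-4385907; answer -4385907
Part 2: B1 = -4385907; d = 11; cross terms: (4*-28 - 36*-24)=752, (36*11 - 25*-28)=1096, (25*25 - 4*11)=581, (4*3 - -25*25)=637, (-25*-24 - 4*3)=588; twice the area = |3654| = 3654; area = 1827; boundary points = 4 + 1 + 7 + 1 + 1 = 14; strictly interior points = area - boundary/2 + 1 = 1821; answer 1821
Part 3: B2 = 1821; c = 3; total draws C(11,2) = 55; favorable C(8,1)*C(3,1) = 24; P = 24/55; answer 24/55

24/55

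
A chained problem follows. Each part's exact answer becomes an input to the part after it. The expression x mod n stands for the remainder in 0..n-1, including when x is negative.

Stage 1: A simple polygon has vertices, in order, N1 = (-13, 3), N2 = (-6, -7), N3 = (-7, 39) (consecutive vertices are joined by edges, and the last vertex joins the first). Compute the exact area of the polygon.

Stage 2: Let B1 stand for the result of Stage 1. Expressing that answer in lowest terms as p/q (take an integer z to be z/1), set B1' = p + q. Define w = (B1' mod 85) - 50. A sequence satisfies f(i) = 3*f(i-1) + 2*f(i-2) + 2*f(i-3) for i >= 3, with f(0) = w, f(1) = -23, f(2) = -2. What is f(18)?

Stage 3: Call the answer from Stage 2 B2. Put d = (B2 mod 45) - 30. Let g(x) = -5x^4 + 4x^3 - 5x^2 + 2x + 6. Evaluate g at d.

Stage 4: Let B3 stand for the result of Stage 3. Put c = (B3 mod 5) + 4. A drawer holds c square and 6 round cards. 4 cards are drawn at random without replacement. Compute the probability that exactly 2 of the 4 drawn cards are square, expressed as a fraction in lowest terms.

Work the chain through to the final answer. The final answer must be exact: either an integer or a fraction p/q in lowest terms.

Stage 1: cross terms: (-13*-7 - -6*3)=109, (-6*39 - -7*-7)=-283, (-7*3 - -13*39)=486; twice the area = |312| = 312; area = 156; answer 156
Stage 2: B1 = 156; threaded value p + q = 157; w = 22; f(3) = 3*(-2) + 2*(-23) + 2*(22) = -8; iterating: f(3)=-8, f(4)=-74, f(5)=-242, f(6)=-890, f(7)=-3302, f(8)=-12170, f(9)=-44894, f(10)=-165626, f(11)=-611006, f(12)=-2254058, f(13)=-8315438, f(14)=-30676442, f(15)=-113168318, f(16)=-417488714, f(17)=-1540155662, f(18)=-5681781050; answer -5681781050
Stage 3: B2 = -5681781050; d = 10; -5*(10)^4 + 4*(10)^3 - 5*(10)^2 + 2*(10)^1 + 6 = (-50000) + (4000) + (-500) + (20) + (6) = -46474; answer -46474
Stage 4: B3 = -46474; c = 5; total draws C(11,4) = 330; favorable C(5,2)*C(6,2) = 150; P = 5/11; answer 5/11

5/11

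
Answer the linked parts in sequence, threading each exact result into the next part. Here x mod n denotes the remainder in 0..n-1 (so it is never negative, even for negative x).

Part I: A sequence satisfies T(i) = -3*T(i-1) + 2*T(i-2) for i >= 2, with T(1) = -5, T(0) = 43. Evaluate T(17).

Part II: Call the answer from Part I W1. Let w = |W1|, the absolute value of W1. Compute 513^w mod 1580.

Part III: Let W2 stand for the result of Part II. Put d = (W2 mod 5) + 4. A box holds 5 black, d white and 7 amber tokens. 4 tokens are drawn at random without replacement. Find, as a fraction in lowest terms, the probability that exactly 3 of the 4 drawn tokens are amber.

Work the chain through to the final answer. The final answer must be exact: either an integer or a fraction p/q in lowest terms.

35/323

Part I: T(2) = -3*(-5) + 2*(43) = 101; iterating: T(2)=101, T(3)=-313, T(4)=1141, T(5)=-4049, T(6)=14429, T(7)=-51385, T(8)=183013, T(9)=-651809, T(10)=2321453, T(11)=-8267977, T(12)=29446837, T(13)=-104876465, T(14)=373523069, T(15)=-1330322137, T(16)=4738012549, T(17)=-16874681921; answer -16874681921
Part II: W1 = -16874681921; w = 16874681921; squarings mod 1580: 513^1=513, 513^2=889, 513^4=321, 513^8=341, 513^16=941, 513^32=681, 513^64=821, 513^128=961, 513^256=801, 513^512=121, 513^1024=421, 513^2048=281, 513^4096=1541, 513^8192=1521, 513^16384=321, 513^32768=341, 513^65536=941, 513^131072=681, 513^262144=821, 513^524288=961, 513^1048576=801, 513^2097152=121, 513^4194304=421, 513^8388608=281, 513^16777216=1541, 513^33554432=1521, 513^67108864=321, 513^134217728=341, 513^268435456=941, 513^536870912=681, 513^1073741824=821, 513^2147483648=961, 513^4294967296=801, 513^8589934592=121; 513^16874681921 = 513^1 * 513^64 * 513^512 * 513^1024 * 513^4096 * 513^8192 * 513^65536 * 513^131072 * 513^262144 * 513^524288 * 513^4194304 * 513^8388608 * 513^16777216 * 513^67108864 * 513^134217728 * 513^536870912 * 513^1073741824 * 513^2147483648 * 513^4294967296 * 513^8589934592 = 1373 (mod 1580); answer 1373
Part III: W2 = 1373; d = 7; total draws C(19,4) = 3876; favorable C(7,3)*C(12,1) = 420; P = 35/323; answer 35/323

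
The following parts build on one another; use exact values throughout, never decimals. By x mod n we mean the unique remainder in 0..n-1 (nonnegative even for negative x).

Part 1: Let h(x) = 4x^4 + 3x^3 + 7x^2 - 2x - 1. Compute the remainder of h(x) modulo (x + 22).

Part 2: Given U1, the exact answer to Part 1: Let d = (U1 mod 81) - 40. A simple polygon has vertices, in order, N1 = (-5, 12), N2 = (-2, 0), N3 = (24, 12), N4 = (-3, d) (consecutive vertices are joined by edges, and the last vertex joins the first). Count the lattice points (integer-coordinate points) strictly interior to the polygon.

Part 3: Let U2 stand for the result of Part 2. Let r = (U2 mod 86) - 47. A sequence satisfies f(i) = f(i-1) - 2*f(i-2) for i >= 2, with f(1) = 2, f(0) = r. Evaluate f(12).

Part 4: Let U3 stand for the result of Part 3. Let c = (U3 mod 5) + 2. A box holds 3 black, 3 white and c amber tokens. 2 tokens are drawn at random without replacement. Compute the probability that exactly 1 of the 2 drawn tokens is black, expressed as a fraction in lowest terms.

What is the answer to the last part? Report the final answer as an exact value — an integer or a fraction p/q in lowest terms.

Part 1: remainder = value at the root: 4*(-22)^4 + 3*(-22)^3 + 7*(-22)^2 - 2*(-22)^1 - 1 = (937024) + (-31944) + (3388) + (44) + (-1) = 908511; answer 908511
Part 2: U1 = 908511; d = -25; cross terms: (-5*0 - -2*12)=24, (-2*12 - 24*0)=-24, (24*-25 - -3*12)=-564, (-3*12 - -5*-25)=-161; twice the area = |-725| = 725; area = 725/2; boundary points = 3 + 2 + 1 + 1 = 7; strictly interior points = area - boundary/2 + 1 = 360; answer 360
Part 3: U2 = 360; r = -31; f(2) = 1*(2) - 2*(-31) = 64; iterating: f(2)=64, f(3)=60, f(4)=-68, f(5)=-188, f(6)=-52, f(7)=324, f(8)=428, f(9)=-220, f(10)=-1076, f(11)=-636, f(12)=1516; answer 1516
Part 4: U3 = 1516; c = 3; total draws C(9,2) = 36; favorable C(3,1)*C(6,1) = 18; P = 1/2; answer 1/2

1/2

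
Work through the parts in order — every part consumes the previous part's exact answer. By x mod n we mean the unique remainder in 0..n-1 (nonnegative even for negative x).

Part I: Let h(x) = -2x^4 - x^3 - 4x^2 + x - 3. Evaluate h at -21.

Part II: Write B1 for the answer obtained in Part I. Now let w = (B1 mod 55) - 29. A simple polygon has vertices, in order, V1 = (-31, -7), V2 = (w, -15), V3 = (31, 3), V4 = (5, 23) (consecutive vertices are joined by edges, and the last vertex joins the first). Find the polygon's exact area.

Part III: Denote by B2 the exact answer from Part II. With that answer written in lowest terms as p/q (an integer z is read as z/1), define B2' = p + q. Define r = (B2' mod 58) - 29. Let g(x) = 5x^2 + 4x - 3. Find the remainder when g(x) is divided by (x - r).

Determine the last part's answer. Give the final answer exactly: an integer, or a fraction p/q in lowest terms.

Part I: -2*(-21)^4 - 1*(-21)^3 - 4*(-21)^2 + 1*(-21)^1 - 3 = (-388962) + (9261) + (-1764) + (-21) + (-3) = -381489; answer -381489
Part II: B1 = -381489; w = 17; cross terms: (-31*-15 - 17*-7)=584, (17*3 - 31*-15)=516, (31*23 - 5*3)=698, (5*-7 - -31*23)=678; twice the area = |2476| = 2476; area = 1238; answer 1238
Part III: B2 = 1238; threaded value p + q = 1239; r = -8; remainder = value at the root: 5*(-8)^2 + 4*(-8)^1 - 3 = (320) + (-32) + (-3) = 285; answer 285

285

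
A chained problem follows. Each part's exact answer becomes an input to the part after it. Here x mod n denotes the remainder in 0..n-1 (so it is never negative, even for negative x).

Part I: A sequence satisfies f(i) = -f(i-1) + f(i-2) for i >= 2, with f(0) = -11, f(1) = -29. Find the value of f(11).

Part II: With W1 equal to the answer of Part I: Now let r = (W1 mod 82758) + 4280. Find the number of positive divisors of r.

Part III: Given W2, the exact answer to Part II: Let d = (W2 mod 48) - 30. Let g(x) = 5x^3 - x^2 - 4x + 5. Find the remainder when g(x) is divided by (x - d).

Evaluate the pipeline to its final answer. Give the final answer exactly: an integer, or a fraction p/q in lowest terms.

Part I: f(2) = -1*(-29) + 1*(-11) = 18; iterating: f(2)=18, f(3)=-47, f(4)=65, f(5)=-112, f(6)=177, f(7)=-289, f(8)=466, f(9)=-755, f(10)=1221, f(11)=-1976; answer -1976
Part II: W1 = -1976; r = 85062; 85062 = 2 * 3 * 14177; number of divisors = (1+1) * (1+1) * (1+1) = 8; answer 8
Part III: W2 = 8; d = -22; remainder = value at the root: 5*(-22)^3 - 1*(-22)^2 - 4*(-22)^1 + 5 = (-53240) + (-484) + (88) + (5) = -53631; answer -53631

-53631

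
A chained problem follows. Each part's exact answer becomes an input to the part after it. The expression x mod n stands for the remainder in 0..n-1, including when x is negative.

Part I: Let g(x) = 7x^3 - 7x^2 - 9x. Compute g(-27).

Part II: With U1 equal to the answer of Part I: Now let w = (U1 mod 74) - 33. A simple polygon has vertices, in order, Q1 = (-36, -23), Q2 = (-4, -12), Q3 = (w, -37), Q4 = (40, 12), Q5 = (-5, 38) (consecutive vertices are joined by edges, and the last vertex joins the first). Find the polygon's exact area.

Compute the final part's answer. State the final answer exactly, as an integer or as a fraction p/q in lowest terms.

4983/2

Part I: 7*(-27)^3 - 7*(-27)^2 - 9*(-27)^1 = (-137781) + (-5103) + (243) = -142641; answer -142641
Part II: U1 = -142641; w = -2; cross terms: (-36*-12 - -4*-23)=340, (-4*-37 - -2*-12)=124, (-2*12 - 40*-37)=1456, (40*38 - -5*12)=1580, (-5*-23 - -36*38)=1483; twice the area = |4983| = 4983; area = 4983/2; answer 4983/2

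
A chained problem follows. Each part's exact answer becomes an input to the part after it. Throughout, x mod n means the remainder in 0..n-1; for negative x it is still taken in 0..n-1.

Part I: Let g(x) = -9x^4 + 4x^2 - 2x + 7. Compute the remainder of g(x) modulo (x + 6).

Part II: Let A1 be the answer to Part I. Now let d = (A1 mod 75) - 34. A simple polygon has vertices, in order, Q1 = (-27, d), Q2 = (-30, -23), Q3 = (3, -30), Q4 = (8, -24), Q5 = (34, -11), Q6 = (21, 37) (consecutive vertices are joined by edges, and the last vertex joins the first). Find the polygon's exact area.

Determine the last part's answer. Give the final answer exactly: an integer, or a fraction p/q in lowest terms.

Part I: remainder = value at the root: -9*(-6)^4 + 4*(-6)^2 - 2*(-6)^1 + 7 = (-11664) + (144) + (12) + (7) = -11501; answer -11501
Part II: A1 = -11501; d = 15; cross terms: (-27*-23 - -30*15)=1071, (-30*-30 - 3*-23)=969, (3*-24 - 8*-30)=168, (8*-11 - 34*-24)=728, (34*37 - 21*-11)=1489, (21*15 - -27*37)=1314; twice the area = |5739| = 5739; area = 5739/2; answer 5739/2

5739/2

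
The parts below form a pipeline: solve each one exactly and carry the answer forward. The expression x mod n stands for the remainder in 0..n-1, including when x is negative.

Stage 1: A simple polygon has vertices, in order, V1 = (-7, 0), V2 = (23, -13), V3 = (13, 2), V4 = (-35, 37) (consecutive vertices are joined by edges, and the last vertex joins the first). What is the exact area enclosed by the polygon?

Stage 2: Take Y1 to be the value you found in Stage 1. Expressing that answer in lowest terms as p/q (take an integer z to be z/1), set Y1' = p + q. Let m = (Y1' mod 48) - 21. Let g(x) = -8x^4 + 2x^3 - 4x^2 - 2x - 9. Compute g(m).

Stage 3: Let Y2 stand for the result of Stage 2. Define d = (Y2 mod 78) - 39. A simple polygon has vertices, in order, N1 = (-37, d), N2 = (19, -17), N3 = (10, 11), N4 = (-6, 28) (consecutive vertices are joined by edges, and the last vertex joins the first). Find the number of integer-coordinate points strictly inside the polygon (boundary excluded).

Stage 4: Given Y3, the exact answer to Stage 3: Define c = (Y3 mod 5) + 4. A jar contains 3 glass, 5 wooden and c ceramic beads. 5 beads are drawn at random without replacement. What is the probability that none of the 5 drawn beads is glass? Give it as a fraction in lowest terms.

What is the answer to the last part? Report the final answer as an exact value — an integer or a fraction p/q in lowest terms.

33/112

Stage 1: cross terms: (-7*-13 - 23*0)=91, (23*2 - 13*-13)=215, (13*37 - -35*2)=551, (-35*0 - -7*37)=259; twice the area = |1116| = 1116; area = 558; answer 558
Stage 2: Y1 = 558; threaded value p + q = 559; m = 10; -8*(10)^4 + 2*(10)^3 - 4*(10)^2 - 2*(10)^1 - 9 = (-80000) + (2000) + (-400) + (-20) + (-9) = -78429; answer -78429
Stage 3: Y2 = -78429; d = 0; cross terms: (-37*-17 - 19*0)=629, (19*11 - 10*-17)=379, (10*28 - -6*11)=346, (-6*0 - -37*28)=1036; twice the area = |2390| = 2390; area = 1195; boundary points = 1 + 1 + 1 + 1 = 4; strictly interior points = area - boundary/2 + 1 = 1194; answer 1194
Stage 4: Y3 = 1194; c = 8; total draws C(16,5) = 4368; favorable C(13,5) = 1287; P = 33/112; answer 33/112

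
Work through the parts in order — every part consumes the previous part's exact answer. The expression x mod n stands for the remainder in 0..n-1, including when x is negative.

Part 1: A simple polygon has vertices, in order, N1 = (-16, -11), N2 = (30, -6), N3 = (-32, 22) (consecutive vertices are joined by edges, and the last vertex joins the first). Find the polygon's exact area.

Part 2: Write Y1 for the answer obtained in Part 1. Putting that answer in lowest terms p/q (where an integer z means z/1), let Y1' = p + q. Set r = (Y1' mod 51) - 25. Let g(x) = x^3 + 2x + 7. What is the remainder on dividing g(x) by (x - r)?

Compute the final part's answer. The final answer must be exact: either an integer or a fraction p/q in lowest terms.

1027

Part 1: cross terms: (-16*-6 - 30*-11)=426, (30*22 - -32*-6)=468, (-32*-11 - -16*22)=704; twice the area = |1598| = 1598; area = 799; answer 799
Part 2: Y1 = 799; threaded value p + q = 800; r = 10; remainder = value at the root: 1*(10)^3 + 2*(10)^1 + 7 = (1000) + (20) + (7) = 1027; answer 1027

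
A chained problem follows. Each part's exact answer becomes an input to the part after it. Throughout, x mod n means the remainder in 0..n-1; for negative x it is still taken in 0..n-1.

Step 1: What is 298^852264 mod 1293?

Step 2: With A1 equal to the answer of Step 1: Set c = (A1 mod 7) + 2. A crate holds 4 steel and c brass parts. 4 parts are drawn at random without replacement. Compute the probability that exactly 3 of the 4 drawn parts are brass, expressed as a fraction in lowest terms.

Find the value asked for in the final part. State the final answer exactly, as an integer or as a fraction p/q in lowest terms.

Step 1: squarings mod 1293: 298^1=298, 298^2=880, 298^4=1186, 298^8=1105, 298^16=433, 298^32=4, 298^64=16, 298^128=256, 298^256=886, 298^512=145, 298^1024=337, 298^2048=1078, 298^4096=970, 298^8192=889, 298^16384=298, 298^32768=880, 298^65536=1186, 298^131072=1105, 298^262144=433, 298^524288=4; 298^852264 = 298^8 * 298^32 * 298^256 * 298^65536 * 298^262144 * 298^524288 = 1186 (mod 1293); answer 1186
Step 2: A1 = 1186; c = 5; total draws C(9,4) = 126; favorable C(5,3)*C(4,1) = 40; P = 20/63; answer 20/63

20/63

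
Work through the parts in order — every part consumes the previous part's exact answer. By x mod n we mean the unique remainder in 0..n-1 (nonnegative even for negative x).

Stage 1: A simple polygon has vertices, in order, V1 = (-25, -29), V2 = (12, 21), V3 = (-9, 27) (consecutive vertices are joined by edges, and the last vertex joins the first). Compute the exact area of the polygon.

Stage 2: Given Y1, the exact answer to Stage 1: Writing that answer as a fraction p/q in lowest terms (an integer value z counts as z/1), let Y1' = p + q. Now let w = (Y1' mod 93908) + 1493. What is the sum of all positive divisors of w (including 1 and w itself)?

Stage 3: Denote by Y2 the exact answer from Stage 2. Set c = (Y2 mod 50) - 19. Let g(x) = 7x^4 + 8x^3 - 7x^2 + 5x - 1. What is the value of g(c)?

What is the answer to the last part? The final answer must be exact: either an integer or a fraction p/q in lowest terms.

379874

Stage 1: cross terms: (-25*21 - 12*-29)=-177, (12*27 - -9*21)=513, (-9*-29 - -25*27)=936; twice the area = |1272| = 1272; area = 636; answer 636
Stage 2: Y1 = 636; threaded value p + q = 637; w = 2130; 2130 = 2 * 3 * 5 * 71; sigma = (1 + 2) * (1 + 3) * (1 + 5) * (1 + 71) = 3 * 4 * 6 * 72 = 5184; answer 5184
Stage 3: Y2 = 5184; c = 15; 7*(15)^4 + 8*(15)^3 - 7*(15)^2 + 5*(15)^1 - 1 = (354375) + (27000) + (-1575) + (75) + (-1) = 379874; answer 379874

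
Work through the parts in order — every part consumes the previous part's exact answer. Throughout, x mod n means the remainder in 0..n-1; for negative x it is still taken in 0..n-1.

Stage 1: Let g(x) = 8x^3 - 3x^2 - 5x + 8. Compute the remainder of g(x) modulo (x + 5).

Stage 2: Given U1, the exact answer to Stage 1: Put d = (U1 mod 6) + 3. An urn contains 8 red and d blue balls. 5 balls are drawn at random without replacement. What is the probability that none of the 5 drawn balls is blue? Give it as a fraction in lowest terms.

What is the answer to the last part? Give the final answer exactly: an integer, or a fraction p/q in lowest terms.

56/1287

Stage 1: remainder = value at the root: 8*(-5)^3 - 3*(-5)^2 - 5*(-5)^1 + 8 = (-1000) + (-75) + (25) + (8) = -1042; answer -1042
Stage 2: U1 = -1042; d = 5; total draws C(13,5) = 1287; favorable C(8,5) = 56; P = 56/1287; answer 56/1287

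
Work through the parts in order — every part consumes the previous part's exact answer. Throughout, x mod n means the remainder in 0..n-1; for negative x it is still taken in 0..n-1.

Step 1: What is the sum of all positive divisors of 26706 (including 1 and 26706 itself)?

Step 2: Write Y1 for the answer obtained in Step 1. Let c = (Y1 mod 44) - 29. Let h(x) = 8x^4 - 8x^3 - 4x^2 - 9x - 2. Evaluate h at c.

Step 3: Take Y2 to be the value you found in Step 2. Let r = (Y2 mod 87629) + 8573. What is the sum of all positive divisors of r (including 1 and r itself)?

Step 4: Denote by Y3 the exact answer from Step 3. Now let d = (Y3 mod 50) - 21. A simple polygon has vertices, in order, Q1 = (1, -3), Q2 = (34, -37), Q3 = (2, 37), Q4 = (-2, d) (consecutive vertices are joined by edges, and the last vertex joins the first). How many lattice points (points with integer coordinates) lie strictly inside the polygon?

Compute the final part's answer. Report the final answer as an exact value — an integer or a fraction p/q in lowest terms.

Step 1: 26706 = 2 * 3 * 4451; sigma = (1 + 2) * (1 + 3) * (1 + 4451) = 3 * 4 * 4452 = 53424; answer 53424
Step 2: Y1 = 53424; c = -21; 8*(-21)^4 - 8*(-21)^3 - 4*(-21)^2 - 9*(-21)^1 - 2 = (1555848) + (74088) + (-1764) + (189) + (-2) = 1628359; answer 1628359
Step 3: Y2 = 1628359; r = 59610; 59610 = 2 * 3 * 5 * 1987; sigma = (1 + 2) * (1 + 3) * (1 + 5) * (1 + 1987) = 3 * 4 * 6 * 1988 = 143136; answer 143136
Step 4: Y3 = 143136; d = 15; cross terms: (1*-37 - 34*-3)=65, (34*37 - 2*-37)=1332, (2*15 - -2*37)=104, (-2*-3 - 1*15)=-9; twice the area = |1492| = 1492; area = 746; boundary points = 1 + 2 + 2 + 3 = 8; strictly interior points = area - boundary/2 + 1 = 743; answer 743

743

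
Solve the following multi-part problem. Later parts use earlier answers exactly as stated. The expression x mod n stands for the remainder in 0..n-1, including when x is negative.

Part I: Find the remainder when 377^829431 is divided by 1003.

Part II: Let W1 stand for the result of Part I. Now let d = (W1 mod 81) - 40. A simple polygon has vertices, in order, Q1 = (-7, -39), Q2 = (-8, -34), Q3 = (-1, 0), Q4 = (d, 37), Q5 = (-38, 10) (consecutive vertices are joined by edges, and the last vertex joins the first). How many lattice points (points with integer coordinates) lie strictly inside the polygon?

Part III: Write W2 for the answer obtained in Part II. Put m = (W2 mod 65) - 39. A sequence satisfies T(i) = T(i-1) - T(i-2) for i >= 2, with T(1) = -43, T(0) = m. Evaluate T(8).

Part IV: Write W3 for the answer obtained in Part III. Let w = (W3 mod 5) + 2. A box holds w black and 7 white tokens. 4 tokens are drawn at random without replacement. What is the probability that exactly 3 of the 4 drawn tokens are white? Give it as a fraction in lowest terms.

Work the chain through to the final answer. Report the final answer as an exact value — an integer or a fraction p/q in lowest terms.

1/2

Part I: squarings mod 1003: 377^1=377, 377^2=706, 377^4=948, 377^8=16, 377^16=256, 377^32=341, 377^64=936, 377^128=477, 377^256=851, 377^512=35, 377^1024=222, 377^2048=137, 377^4096=715, 377^8192=698, 377^16384=749, 377^32768=324, 377^65536=664, 377^131072=579, 377^262144=239, 377^524288=953; 377^829431 = 377^1 * 377^2 * 377^4 * 377^16 * 377^32 * 377^64 * 377^128 * 377^256 * 377^512 * 377^1024 * 377^8192 * 377^32768 * 377^262144 * 377^524288 = 946 (mod 1003); answer 946
Part II: W1 = 946; d = 15; cross terms: (-7*-34 - -8*-39)=-74, (-8*0 - -1*-34)=-34, (-1*37 - 15*0)=-37, (15*10 - -38*37)=1556, (-38*-39 - -7*10)=1552; twice the area = |2963| = 2963; area = 2963/2; boundary points = 1 + 1 + 1 + 1 + 1 = 5; strictly interior points = area - boundary/2 + 1 = 1480; answer 1480
Part III: W2 = 1480; m = 11; T(2) = 1*(-43) - 1*(11) = -54; iterating: T(2)=-54, T(3)=-11, T(4)=43, T(5)=54, T(6)=11, T(7)=-43, T(8)=-54; answer -54
Part IV: W3 = -54; w = 3; total draws C(10,4) = 210; favorable C(7,3)*C(3,1) = 105; P = 1/2; answer 1/2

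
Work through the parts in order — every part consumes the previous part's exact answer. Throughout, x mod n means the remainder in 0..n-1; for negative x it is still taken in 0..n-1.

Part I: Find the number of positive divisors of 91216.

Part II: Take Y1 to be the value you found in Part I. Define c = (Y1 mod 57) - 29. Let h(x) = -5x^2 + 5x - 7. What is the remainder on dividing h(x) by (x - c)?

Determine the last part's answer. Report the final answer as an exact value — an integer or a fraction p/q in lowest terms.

-1907

Part I: 91216 = 2^4 * 5701; number of divisors = (4+1) * (1+1) = 10; answer 10
Part II: Y1 = 10; c = -19; remainder = value at the root: -5*(-19)^2 + 5*(-19)^1 - 7 = (-1805) + (-95) + (-7) = -1907; answer -1907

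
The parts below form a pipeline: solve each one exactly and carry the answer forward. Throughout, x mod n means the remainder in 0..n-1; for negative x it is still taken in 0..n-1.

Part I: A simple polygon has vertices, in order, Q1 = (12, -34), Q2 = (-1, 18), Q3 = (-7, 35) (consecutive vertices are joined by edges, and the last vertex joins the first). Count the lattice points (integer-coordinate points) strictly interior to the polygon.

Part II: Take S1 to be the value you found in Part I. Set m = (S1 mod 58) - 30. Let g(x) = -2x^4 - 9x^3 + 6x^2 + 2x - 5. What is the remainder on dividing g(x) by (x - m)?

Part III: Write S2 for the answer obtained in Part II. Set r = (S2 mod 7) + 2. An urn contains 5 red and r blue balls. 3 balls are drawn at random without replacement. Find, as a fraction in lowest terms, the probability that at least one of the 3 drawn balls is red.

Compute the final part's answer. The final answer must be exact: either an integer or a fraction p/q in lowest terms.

11/12

Part I: cross terms: (12*18 - -1*-34)=182, (-1*35 - -7*18)=91, (-7*-34 - 12*35)=-182; twice the area = |91| = 91; area = 91/2; boundary points = 13 + 1 + 1 = 15; strictly interior points = area - boundary/2 + 1 = 39; answer 39
Part II: S1 = 39; m = 9; remainder = value at the root: -2*(9)^4 - 9*(9)^3 + 6*(9)^2 + 2*(9)^1 - 5 = (-13122) + (-6561) + (486) + (18) + (-5) = -19184; answer -19184
Part III: S2 = -19184; r = 5; total draws C(10,3) = 120; complement C(5,3) = 10; favorable 120 - 10 = 110; P = 11/12; answer 11/12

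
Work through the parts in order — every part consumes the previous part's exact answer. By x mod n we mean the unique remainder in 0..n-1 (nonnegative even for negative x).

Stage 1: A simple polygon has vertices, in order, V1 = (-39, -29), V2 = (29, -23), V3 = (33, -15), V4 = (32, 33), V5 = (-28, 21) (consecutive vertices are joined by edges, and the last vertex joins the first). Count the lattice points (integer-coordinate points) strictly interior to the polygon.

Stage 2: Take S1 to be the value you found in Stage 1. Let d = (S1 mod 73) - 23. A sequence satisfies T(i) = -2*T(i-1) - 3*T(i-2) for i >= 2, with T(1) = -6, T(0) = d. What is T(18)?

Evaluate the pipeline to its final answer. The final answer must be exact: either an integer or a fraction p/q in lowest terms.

Stage 1: cross terms: (-39*-23 - 29*-29)=1738, (29*-15 - 33*-23)=324, (33*33 - 32*-15)=1569, (32*21 - -28*33)=1596, (-28*-29 - -39*21)=1631; twice the area = |6858| = 6858; area = 3429; boundary points = 2 + 4 + 1 + 12 + 1 = 20; strictly interior points = area - boundary/2 + 1 = 3420; answer 3420
Stage 2: S1 = 3420; d = 39; T(2) = -2*(-6) - 3*(39) = -105; iterating: T(2)=-105, T(3)=228, T(4)=-141, T(5)=-402, T(6)=1227, T(7)=-1248, T(8)=-1185, T(9)=6114, T(10)=-8673, T(11)=-996, T(12)=28011, T(13)=-53034, T(14)=22035, T(15)=115032, T(16)=-296169, T(17)=247242, T(18)=394023; answer 394023

394023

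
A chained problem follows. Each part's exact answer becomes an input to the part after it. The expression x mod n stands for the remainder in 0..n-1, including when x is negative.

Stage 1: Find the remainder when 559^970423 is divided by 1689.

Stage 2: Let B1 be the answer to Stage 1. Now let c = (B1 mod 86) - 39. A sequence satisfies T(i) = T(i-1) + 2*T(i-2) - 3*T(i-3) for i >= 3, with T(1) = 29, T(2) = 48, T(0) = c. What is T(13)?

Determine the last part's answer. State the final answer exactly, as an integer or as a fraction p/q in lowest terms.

389

Stage 1: squarings mod 1689: 559^1=559, 559^2=16, 559^4=256, 559^8=1354, 559^16=751, 559^32=1564, 559^64=424, 559^128=742, 559^256=1639, 559^512=811, 559^1024=700, 559^2048=190, 559^4096=631, 559^8192=1246, 559^16384=325, 559^32768=907, 559^65536=106, 559^131072=1102, 559^262144=13, 559^524288=169; 559^970423 = 559^1 * 559^2 * 559^4 * 559^16 * 559^32 * 559^128 * 559^512 * 559^1024 * 559^2048 * 559^16384 * 559^32768 * 559^131072 * 559^262144 * 559^524288 = 514 (mod 1689); answer 514
Stage 2: B1 = 514; c = 45; T(3) = 1*(48) + 2*(29) - 3*(45) = -29; iterating: T(3)=-29, T(4)=-20, T(5)=-222, T(6)=-175, T(7)=-559, T(8)=-243, T(9)=-836, T(10)=355, T(11)=-588, T(12)=2630, T(13)=389; answer 389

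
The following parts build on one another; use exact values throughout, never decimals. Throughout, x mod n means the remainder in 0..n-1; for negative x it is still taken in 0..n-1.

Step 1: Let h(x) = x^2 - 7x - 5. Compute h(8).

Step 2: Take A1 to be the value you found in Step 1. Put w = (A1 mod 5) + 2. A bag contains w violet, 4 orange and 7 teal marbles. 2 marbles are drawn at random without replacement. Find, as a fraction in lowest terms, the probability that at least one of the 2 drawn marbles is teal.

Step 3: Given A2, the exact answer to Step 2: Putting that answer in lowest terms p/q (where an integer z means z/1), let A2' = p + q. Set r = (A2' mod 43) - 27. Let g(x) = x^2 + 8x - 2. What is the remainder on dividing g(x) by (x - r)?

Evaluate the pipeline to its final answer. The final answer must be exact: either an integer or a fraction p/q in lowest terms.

18

Step 1: 1*(8)^2 - 7*(8)^1 - 5 = (64) + (-56) + (-5) = 3; answer 3
Step 2: A1 = 3; w = 5; total draws C(16,2) = 120; complement C(9,2) = 36; favorable 120 - 36 = 84; P = 7/10; answer 7/10
Step 3: A2 = 7/10; threaded value p + q = 17; r = -10; remainder = value at the root: 1*(-10)^2 + 8*(-10)^1 - 2 = (100) + (-80) + (-2) = 18; answer 18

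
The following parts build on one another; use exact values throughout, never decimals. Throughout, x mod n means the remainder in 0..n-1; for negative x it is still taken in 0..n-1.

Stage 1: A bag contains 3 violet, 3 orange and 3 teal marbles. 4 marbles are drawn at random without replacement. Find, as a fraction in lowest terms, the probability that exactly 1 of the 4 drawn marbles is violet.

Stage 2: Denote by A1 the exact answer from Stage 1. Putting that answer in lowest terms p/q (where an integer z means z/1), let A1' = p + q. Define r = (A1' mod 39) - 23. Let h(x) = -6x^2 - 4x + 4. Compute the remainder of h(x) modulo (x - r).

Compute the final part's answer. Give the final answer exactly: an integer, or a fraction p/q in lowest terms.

-412

Stage 1: total draws C(9,4) = 126; favorable C(3,1)*C(6,3) = 60; P = 10/21; answer 10/21
Stage 2: A1 = 10/21; threaded value p + q = 31; r = 8; remainder = value at the root: -6*(8)^2 - 4*(8)^1 + 4 = (-384) + (-32) + (4) = -412; answer -412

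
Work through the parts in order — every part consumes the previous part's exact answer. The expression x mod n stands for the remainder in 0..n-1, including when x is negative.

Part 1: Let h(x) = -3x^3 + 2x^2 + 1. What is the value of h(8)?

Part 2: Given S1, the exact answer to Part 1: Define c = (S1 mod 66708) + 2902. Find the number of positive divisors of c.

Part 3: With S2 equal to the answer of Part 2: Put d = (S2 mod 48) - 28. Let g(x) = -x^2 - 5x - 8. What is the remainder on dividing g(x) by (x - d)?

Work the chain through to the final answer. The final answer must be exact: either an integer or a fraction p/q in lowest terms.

-464

Part 1: -3*(8)^3 + 2*(8)^2 + 1 = (-1536) + (128) + (1) = -1407; answer -1407
Part 2: S1 = -1407; c = 68203; 68203 = 241 * 283; number of divisors = (1+1) * (1+1) = 4; answer 4
Part 3: S2 = 4; d = -24; remainder = value at the root: -1*(-24)^2 - 5*(-24)^1 - 8 = (-576) + (120) + (-8) = -464; answer -464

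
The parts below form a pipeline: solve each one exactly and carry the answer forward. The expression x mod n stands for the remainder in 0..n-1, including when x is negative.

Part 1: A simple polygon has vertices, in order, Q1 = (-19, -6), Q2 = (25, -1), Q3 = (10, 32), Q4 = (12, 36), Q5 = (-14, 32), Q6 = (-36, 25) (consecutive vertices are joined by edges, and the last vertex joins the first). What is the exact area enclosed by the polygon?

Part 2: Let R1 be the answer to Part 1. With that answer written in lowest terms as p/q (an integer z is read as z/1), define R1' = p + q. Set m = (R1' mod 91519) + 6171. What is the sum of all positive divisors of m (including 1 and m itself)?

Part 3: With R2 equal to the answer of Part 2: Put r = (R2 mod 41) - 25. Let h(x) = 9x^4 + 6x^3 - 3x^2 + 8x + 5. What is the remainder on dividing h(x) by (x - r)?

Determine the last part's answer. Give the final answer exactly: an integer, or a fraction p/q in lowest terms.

1845

Part 1: cross terms: (-19*-1 - 25*-6)=169, (25*32 - 10*-1)=810, (10*36 - 12*32)=-24, (12*32 - -14*36)=888, (-14*25 - -36*32)=802, (-36*-6 - -19*25)=691; twice the area = |3336| = 3336; area = 1668; answer 1668
Part 2: R1 = 1668; threaded value p + q = 1669; m = 7840; 7840 = 2^5 * 5 * 7^2; sigma = (1 + 2 + 4 + 8 + 16 + 32) * (1 + 5) * (1 + 7 + 49) = 63 * 6 * 57 = 21546; answer 21546
Part 3: R2 = 21546; r = -4; remainder = value at the root: 9*(-4)^4 + 6*(-4)^3 - 3*(-4)^2 + 8*(-4)^1 + 5 = (2304) + (-384) + (-48) + (-32) + (5) = 1845; answer 1845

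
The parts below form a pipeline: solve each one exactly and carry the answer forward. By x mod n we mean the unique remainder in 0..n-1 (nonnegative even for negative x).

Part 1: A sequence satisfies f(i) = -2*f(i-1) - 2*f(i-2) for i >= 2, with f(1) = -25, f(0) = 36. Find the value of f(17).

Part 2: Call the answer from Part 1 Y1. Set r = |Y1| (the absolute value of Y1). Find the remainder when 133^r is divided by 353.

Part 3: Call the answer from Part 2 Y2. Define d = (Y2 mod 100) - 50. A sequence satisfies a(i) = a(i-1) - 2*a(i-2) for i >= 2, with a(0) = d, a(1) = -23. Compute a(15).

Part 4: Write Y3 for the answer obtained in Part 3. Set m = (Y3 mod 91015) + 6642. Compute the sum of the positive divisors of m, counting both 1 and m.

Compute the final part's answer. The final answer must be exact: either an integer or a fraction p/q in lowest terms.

9782

Part 1: f(2) = -2*(-25) - 2*(36) = -22; iterating: f(2)=-22, f(3)=94, f(4)=-144, f(5)=100, f(6)=88, f(7)=-376, f(8)=576, f(9)=-400, f(10)=-352, f(11)=1504, f(12)=-2304, f(13)=1600, f(14)=1408, f(15)=-6016, f(16)=9216, f(17)=-6400; answer -6400
Part 2: Y1 = -6400; r = 6400; squarings mod 353: 133^1=133, 133^2=39, 133^4=109, 133^8=232, 133^16=168, 133^32=337, 133^64=256, 133^128=231, 133^256=58, 133^512=187, 133^1024=22, 133^2048=131, 133^4096=217; 133^6400 = 133^256 * 133^2048 * 133^4096 = 256 (mod 353); answer 256
Part 3: Y2 = 256; d = 6; a(2) = 1*(-23) - 2*(6) = -35; iterating: a(2)=-35, a(3)=11, a(4)=81, a(5)=59, a(6)=-103, a(7)=-221, a(8)=-15, a(9)=427, a(10)=457, a(11)=-397, a(12)=-1311, a(13)=-517, a(14)=2105, a(15)=3139; answer 3139
Part 4: Y3 = 3139; m = 9781; 9781 is prime, so its only divisors are 1 and 9781; sigma = 1 + 9781 = 9782; answer 9782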